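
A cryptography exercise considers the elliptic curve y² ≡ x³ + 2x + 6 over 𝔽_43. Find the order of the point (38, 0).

2P: (38, 0) + (38, 0): same x and y₁ ≡ -y₂, so the sum is 𝒪.
2P = 𝒪, so the order is 2.

2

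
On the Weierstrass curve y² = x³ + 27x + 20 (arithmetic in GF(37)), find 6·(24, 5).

(15, 27)

Write G = (24, 5).
Repeated addition: build up to 6G.
2G: tangent at (24, 5): λ = (3·24² + 27)/(2·5) ≡ 16/10. 10⁻¹ ≡ 26 (mod 37), so λ ≡ 16·26 ≡ 9.
  x = λ² - 24 - 24 = 81 - 48 ≡ 33; y = λ·(24 - 33) - 5 ≡ 25. → (33, 25)
3G: (33, 25) + (24, 5). λ = (5 - 25)/(24 - 33) ≡ 17/28 mod 37. 28⁻¹ ≡ 4 (mod 37), so λ ≡ 31.
  x = λ² - 33 - 24 = 961 - 57 ≡ 16; y = λ·(33 - 16) - 25 ≡ 21. → (16, 21)
4G: (16, 21) + (24, 5). λ = (5 - 21)/(24 - 16) ≡ 21/8 mod 37. 8⁻¹ ≡ 14 (mod 37), so λ ≡ 35.
  x = λ² - 16 - 24 = 1225 - 40 ≡ 1; y = λ·(16 - 1) - 21 ≡ 23. → (1, 23)
5G: (1, 23) + (24, 5). λ = (5 - 23)/(24 - 1) ≡ 19/23 mod 37. 23⁻¹ ≡ 29 (mod 37) since 23·29 = 667 ≡ 1, so λ ≡ 33.
  x = λ² - 1 - 24 = 1089 - 25 ≡ 28; y = λ·(1 - 28) - 23 ≡ 11. → (28, 11)
6G: (28, 11) + (24, 5). λ = (5 - 11)/(24 - 28) ≡ 31/33 mod 37. 33⁻¹ ≡ 9 (mod 37) since 33·9 = 297 ≡ 1, so λ ≡ 20.
  x = λ² - 28 - 24 = 400 - 52 ≡ 15; y = λ·(28 - 15) - 11 ≡ 27. → (15, 27)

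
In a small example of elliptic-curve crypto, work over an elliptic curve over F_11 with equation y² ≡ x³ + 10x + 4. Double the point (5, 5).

(10, 2)

tangent at (5, 5): λ = (3·5² + 10)/(2·5) ≡ 8/10. 10⁻¹ ≡ 10 (mod 11) since 10·10 = 100 ≡ 1, so λ ≡ 8·10 ≡ 3.
  x = λ² - 5 - 5 = 9 - 10 ≡ 10; y = λ·(5 - 10) - 5 ≡ 2. → (10, 2)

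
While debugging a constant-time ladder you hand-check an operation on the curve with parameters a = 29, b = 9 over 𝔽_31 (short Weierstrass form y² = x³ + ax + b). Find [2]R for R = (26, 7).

tangent at (26, 7): λ = (3·26² + 29)/(2·7) ≡ 11/14. 14⁻¹ ≡ 20 (mod 31), so λ ≡ 11·20 ≡ 3.
  x = λ² - 26 - 26 = 9 - 52 ≡ 19; y = λ·(26 - 19) - 7 ≡ 14. → (19, 14)

(19, 14)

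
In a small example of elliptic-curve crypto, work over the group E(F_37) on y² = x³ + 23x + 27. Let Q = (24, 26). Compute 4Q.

(21, 15)

Repeated addition: build up to 4Q.
2Q: tangent at (24, 26): λ = (3·24² + 23)/(2·26) ≡ 12/15. 15⁻¹ ≡ 5 (mod 37) since 15·5 = 75 ≡ 1, so λ ≡ 12·5 ≡ 23.
  x = λ² - 24 - 24 = 529 - 48 ≡ 0; y = λ·(24 - 0) - 26 ≡ 8. → (0, 8)
3Q: (0, 8) + (24, 26). λ = (26 - 8)/(24 - 0) ≡ 18/24 mod 37. 24⁻¹ ≡ 17 (mod 37), so λ ≡ 10.
  x = λ² - 0 - 24 = 100 - 24 ≡ 2; y = λ·(0 - 2) - 8 ≡ 9. → (2, 9)
4Q: (2, 9) + (24, 26). λ = (26 - 9)/(24 - 2) ≡ 17/22 mod 37. 22⁻¹ ≡ 32 (mod 37), so λ ≡ 26.
  x = λ² - 2 - 24 = 676 - 26 ≡ 21; y = λ·(2 - 21) - 9 ≡ 15. → (21, 15)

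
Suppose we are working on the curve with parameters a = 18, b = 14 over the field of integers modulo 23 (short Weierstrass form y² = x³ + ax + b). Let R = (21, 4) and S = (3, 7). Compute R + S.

(21, 4) + (3, 7). λ = (7 - 4)/(3 - 21) ≡ 3/5 mod 23. 5⁻¹ ≡ 14 (mod 23), so λ ≡ 19.
  x = λ² - 21 - 3 = 361 - 24 ≡ 15; y = λ·(21 - 15) - 4 ≡ 18. → (15, 18)

(15, 18)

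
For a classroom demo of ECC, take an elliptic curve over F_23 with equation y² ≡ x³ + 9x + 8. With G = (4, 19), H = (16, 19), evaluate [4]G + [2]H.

(9, 6)

First 4G:
Double-and-add on 4 = (100)₂. Start with G = (4, 19) for the leading 1-bit.
double: tangent at (4, 19): λ = (3·4² + 9)/(2·19) ≡ 11/15. 15⁻¹ ≡ 20 (mod 23) since 15·20 = 300 ≡ 1, so λ ≡ 11·20 ≡ 13.
  x = λ² - 4 - 4 = 169 - 8 ≡ 0; y = λ·(4 - 0) - 19 ≡ 10. → (0, 10)
double: tangent at (0, 10): λ = (3·0² + 9)/(2·10) ≡ 9/20. 20⁻¹ ≡ 15 (mod 23), so λ ≡ 9·15 ≡ 20.
  x = λ² - 0 - 0 = 400 - 0 ≡ 9; y = λ·(0 - 9) - 10 ≡ 17. → (9, 17)
4G = (9, 17).
Next 2H:
Repeated addition: build up to 2H.
2H: tangent at (16, 19): λ = (3·16² + 9)/(2·19) ≡ 18/15. 15⁻¹ ≡ 20 (mod 23), so λ ≡ 18·20 ≡ 15.
  x = λ² - 16 - 16 = 225 - 32 ≡ 9; y = λ·(16 - 9) - 19 ≡ 17. → (9, 17)
2H = (9, 17).
Finally 4G + 2H:
tangent at (9, 17): λ = (3·9² + 9)/(2·17) ≡ 22/11. 11⁻¹ ≡ 21 (mod 23) since 11·21 = 231 ≡ 1, so λ ≡ 22·21 ≡ 2.
  x = λ² - 9 - 9 = 4 - 18 ≡ 9; y = λ·(9 - 9) - 17 ≡ 6. → (9, 6)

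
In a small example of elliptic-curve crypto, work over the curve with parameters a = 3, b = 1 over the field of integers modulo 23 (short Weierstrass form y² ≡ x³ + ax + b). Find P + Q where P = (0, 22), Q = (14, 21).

(0, 22) + (14, 21). λ = (21 - 22)/(14 - 0) ≡ 22/14 mod 23. 14⁻¹ ≡ 5 (mod 23) since 14·5 = 70 ≡ 1, so λ ≡ 18.
  x = λ² - 0 - 14 = 324 - 14 ≡ 11; y = λ·(0 - 11) - 22 ≡ 10. → (11, 10)

(11, 10)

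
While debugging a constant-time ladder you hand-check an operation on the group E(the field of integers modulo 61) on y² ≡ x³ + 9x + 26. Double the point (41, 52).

(56, 10)

tangent at (41, 52): λ = (3·41² + 9)/(2·52) ≡ 50/43. 43⁻¹ ≡ 44 (mod 61) since 43·44 = 1892 ≡ 1, so λ ≡ 50·44 ≡ 4.
  x = λ² - 41 - 41 = 16 - 82 ≡ 56; y = λ·(41 - 56) - 52 ≡ 10. → (56, 10)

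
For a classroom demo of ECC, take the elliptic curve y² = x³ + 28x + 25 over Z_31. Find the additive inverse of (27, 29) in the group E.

-(27, 29) = (27, -29 mod 31) = (27, 2).

(27, 2)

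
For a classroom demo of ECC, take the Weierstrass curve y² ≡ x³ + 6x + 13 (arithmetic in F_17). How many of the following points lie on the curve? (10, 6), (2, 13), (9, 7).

2

(10, 6): 6² ≡ 2, rhs ≡ 2 → on.
(2, 13): 13² ≡ 16, rhs ≡ 16 → on.
(9, 7): 7² ≡ 15, rhs ≡ 14 → off.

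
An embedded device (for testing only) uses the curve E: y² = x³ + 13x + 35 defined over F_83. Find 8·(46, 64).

Write G = (46, 64).
Double-and-add on 8 = (1000)₂. Start with G = (46, 64) for the leading 1-bit.
double: tangent at (46, 64): λ = (3·46² + 13)/(2·64) ≡ 53/45. 45⁻¹ ≡ 24 (mod 83) since 45·24 = 1080 ≡ 1, so λ ≡ 53·24 ≡ 27.
  x = λ² - 46 - 46 = 729 - 92 ≡ 56; y = λ·(46 - 56) - 64 ≡ 81. → (56, 81)
double: tangent at (56, 81): λ = (3·56² + 13)/(2·81) ≡ 42/79. 79⁻¹ ≡ 62 (mod 83), so λ ≡ 42·62 ≡ 31.
  x = λ² - 56 - 56 = 961 - 112 ≡ 19; y = λ·(56 - 19) - 81 ≡ 70. → (19, 70)
double: tangent at (19, 70): λ = (3·19² + 13)/(2·70) ≡ 17/57. 57⁻¹ ≡ 67 (mod 83) since 57·67 = 3819 ≡ 1, so λ ≡ 17·67 ≡ 60.
  x = λ² - 19 - 19 = 3600 - 38 ≡ 76; y = λ·(19 - 76) - 70 ≡ 79. → (76, 79)

(76, 79)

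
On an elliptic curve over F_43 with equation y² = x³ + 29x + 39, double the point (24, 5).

tangent at (24, 5): λ = (3·24² + 29)/(2·5) ≡ 37/10. 10⁻¹ ≡ 13 (mod 43), so λ ≡ 37·13 ≡ 8.
  x = λ² - 24 - 24 = 64 - 48 ≡ 16; y = λ·(24 - 16) - 5 ≡ 16. → (16, 16)

(16, 16)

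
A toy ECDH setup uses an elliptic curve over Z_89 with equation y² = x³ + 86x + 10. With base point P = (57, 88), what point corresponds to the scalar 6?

Double-and-add on 6 = (110)₂. Start with P = (57, 88) for the leading 1-bit.
double: tangent at (57, 88): λ = (3·57² + 86)/(2·88) ≡ 43/87. 87⁻¹ ≡ 44 (mod 89) since 87·44 = 3828 ≡ 1, so λ ≡ 43·44 ≡ 23.
  x = λ² - 57 - 57 = 529 - 114 ≡ 59; y = λ·(57 - 59) - 88 ≡ 44. → (59, 44)
add P: (59, 44) + (57, 88). λ = (88 - 44)/(57 - 59) ≡ 44/87 mod 89. 87⁻¹ ≡ 44 (mod 89), so λ ≡ 67.
  x = λ² - 59 - 57 = 4489 - 116 ≡ 12; y = λ·(59 - 12) - 44 ≡ 79. → (12, 79)
double: tangent at (12, 79): λ = (3·12² + 86)/(2·79) ≡ 73/69. 69⁻¹ ≡ 40 (mod 89), so λ ≡ 73·40 ≡ 72.
  x = λ² - 12 - 12 = 5184 - 24 ≡ 87; y = λ·(12 - 87) - 79 ≡ 39. → (87, 39)

(87, 39)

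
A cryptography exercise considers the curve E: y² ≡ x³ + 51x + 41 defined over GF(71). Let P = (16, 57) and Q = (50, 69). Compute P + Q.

(69, 12)

(16, 57) + (50, 69). λ = (69 - 57)/(50 - 16) ≡ 12/34 mod 71. 34⁻¹ ≡ 23 (mod 71), so λ ≡ 63.
  x = λ² - 16 - 50 = 3969 - 66 ≡ 69; y = λ·(16 - 69) - 57 ≡ 12. → (69, 12)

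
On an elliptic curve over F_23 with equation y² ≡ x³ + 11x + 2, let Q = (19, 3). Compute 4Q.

(4, 15)

Double-and-add on 4 = (100)₂. Start with Q = (19, 3) for the leading 1-bit.
double: tangent at (19, 3): λ = (3·19² + 11)/(2·3) ≡ 13/6. 6⁻¹ ≡ 4 (mod 23) since 6·4 = 24 ≡ 1, so λ ≡ 13·4 ≡ 6.
  x = λ² - 19 - 19 = 36 - 38 ≡ 21; y = λ·(19 - 21) - 3 ≡ 8. → (21, 8)
double: tangent at (21, 8): λ = (3·21² + 11)/(2·8) ≡ 0/16. 16⁻¹ ≡ 13 (mod 23), so λ ≡ 0·13 ≡ 0.
  x = λ² - 21 - 21 = 0 - 42 ≡ 4; y = λ·(21 - 4) - 8 ≡ 15. → (4, 15)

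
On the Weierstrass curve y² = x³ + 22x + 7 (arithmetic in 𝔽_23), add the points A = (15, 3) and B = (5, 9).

(19, 4)

(15, 3) + (5, 9). λ = (9 - 3)/(5 - 15) ≡ 6/13 mod 23. 13⁻¹ ≡ 16 (mod 23) since 13·16 = 208 ≡ 1, so λ ≡ 4.
  x = λ² - 15 - 5 = 16 - 20 ≡ 19; y = λ·(15 - 19) - 3 ≡ 4. → (19, 4)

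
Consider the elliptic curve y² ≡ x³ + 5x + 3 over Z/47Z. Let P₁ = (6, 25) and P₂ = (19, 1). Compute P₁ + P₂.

(6, 25) + (19, 1). λ = (1 - 25)/(19 - 6) ≡ 23/13 mod 47. 13⁻¹ ≡ 29 (mod 47), so λ ≡ 9.
  x = λ² - 6 - 19 = 81 - 25 ≡ 9; y = λ·(6 - 9) - 25 ≡ 42. → (9, 42)

(9, 42)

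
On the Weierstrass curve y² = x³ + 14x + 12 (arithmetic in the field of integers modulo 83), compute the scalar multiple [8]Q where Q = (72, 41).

Repeated addition: build up to 8Q.
2Q: tangent at (72, 41): λ = (3·72² + 14)/(2·41) ≡ 45/82. 82⁻¹ ≡ 82 (mod 83), so λ ≡ 45·82 ≡ 38.
  x = λ² - 72 - 72 = 1444 - 144 ≡ 55; y = λ·(72 - 55) - 41 ≡ 24. → (55, 24)
3Q: (55, 24) + (72, 41). λ = (41 - 24)/(72 - 55) ≡ 17/17 mod 83. 17⁻¹ ≡ 44 (mod 83), so λ ≡ 1.
  x = λ² - 55 - 72 = 1 - 127 ≡ 40; y = λ·(55 - 40) - 24 ≡ 74. → (40, 74)
4Q: (40, 74) + (72, 41). λ = (41 - 74)/(72 - 40) ≡ 50/32 mod 83. 32⁻¹ ≡ 13 (mod 83), so λ ≡ 69.
  x = λ² - 40 - 72 = 4761 - 112 ≡ 1; y = λ·(40 - 1) - 74 ≡ 44. → (1, 44)
5Q: (1, 44) + (72, 41). λ = (41 - 44)/(72 - 1) ≡ 80/71 mod 83. 71⁻¹ ≡ 76 (mod 83) since 71·76 = 5396 ≡ 1, so λ ≡ 21.
  x = λ² - 1 - 72 = 441 - 73 ≡ 36; y = λ·(1 - 36) - 44 ≡ 51. → (36, 51)
6Q: (36, 51) + (72, 41). λ = (41 - 51)/(72 - 36) ≡ 73/36 mod 83. 36⁻¹ ≡ 30 (mod 83), so λ ≡ 32.
  x = λ² - 36 - 72 = 1024 - 108 ≡ 3; y = λ·(36 - 3) - 51 ≡ 9. → (3, 9)
7Q: (3, 9) + (72, 41). λ = (41 - 9)/(72 - 3) ≡ 32/69 mod 83. 69⁻¹ ≡ 77 (mod 83), so λ ≡ 57.
  x = λ² - 3 - 72 = 3249 - 75 ≡ 20; y = λ·(3 - 20) - 9 ≡ 18. → (20, 18)
8Q: (20, 18) + (72, 41). λ = (41 - 18)/(72 - 20) ≡ 23/52 mod 83. 52⁻¹ ≡ 8 (mod 83), so λ ≡ 18.
  x = λ² - 20 - 72 = 324 - 92 ≡ 66; y = λ·(20 - 66) - 18 ≡ 67. → (66, 67)

(66, 67)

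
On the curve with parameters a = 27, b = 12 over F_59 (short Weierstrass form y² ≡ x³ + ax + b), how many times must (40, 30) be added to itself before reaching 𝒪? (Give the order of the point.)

12

2P: tangent at (40, 30): λ = (3·40² + 27)/(2·30) ≡ 48/1. 1⁻¹ ≡ 1 (mod 59) since 1·1 = 1 ≡ 1, so λ ≡ 48·1 ≡ 48.
  x = λ² - 40 - 40 = 2304 - 80 ≡ 41; y = λ·(40 - 41) - 30 ≡ 40. → (41, 40)
3P: (41, 40) + (40, 30). λ = (30 - 40)/(40 - 41) ≡ 49/58 mod 59. 58⁻¹ ≡ 58 (mod 59), so λ ≡ 10.
  x = λ² - 41 - 40 = 100 - 81 ≡ 19; y = λ·(41 - 19) - 40 ≡ 3. → (19, 3)
4P: (19, 3) + (40, 30). λ = (30 - 3)/(40 - 19) ≡ 27/21 mod 59. 21⁻¹ ≡ 45 (mod 59) since 21·45 = 945 ≡ 1, so λ ≡ 35.
  x = λ² - 19 - 40 = 1225 - 59 ≡ 45; y = λ·(19 - 45) - 3 ≡ 31. → (45, 31)
5P: (45, 31) + (40, 30). λ = (30 - 31)/(40 - 45) ≡ 58/54 mod 59. 54⁻¹ ≡ 47 (mod 59), so λ ≡ 12.
  x = λ² - 45 - 40 = 144 - 85 ≡ 0; y = λ·(45 - 0) - 31 ≡ 37. → (0, 37)
6P: (0, 37) + (40, 30). λ = (30 - 37)/(40 - 0) ≡ 52/40 mod 59. 40⁻¹ ≡ 31 (mod 59), so λ ≡ 19.
  x = λ² - 0 - 40 = 361 - 40 ≡ 26; y = λ·(0 - 26) - 37 ≡ 0. → (26, 0)
7P: (26, 0) + (40, 30). λ = (30 - 0)/(40 - 26) ≡ 30/14 mod 59. 14⁻¹ ≡ 38 (mod 59) since 14·38 = 532 ≡ 1, so λ ≡ 19.
  x = λ² - 26 - 40 = 361 - 66 ≡ 0; y = λ·(26 - 0) - 0 ≡ 22. → (0, 22)
8P: (0, 22) + (40, 30). λ = (30 - 22)/(40 - 0) ≡ 8/40 mod 59. 40⁻¹ ≡ 31 (mod 59) since 40·31 = 1240 ≡ 1, so λ ≡ 12.
  x = λ² - 0 - 40 = 144 - 40 ≡ 45; y = λ·(0 - 45) - 22 ≡ 28. → (45, 28)
9P: (45, 28) + (40, 30). λ = (30 - 28)/(40 - 45) ≡ 2/54 mod 59. 54⁻¹ ≡ 47 (mod 59), so λ ≡ 35.
  x = λ² - 45 - 40 = 1225 - 85 ≡ 19; y = λ·(45 - 19) - 28 ≡ 56. → (19, 56)
10P: (19, 56) + (40, 30). λ = (30 - 56)/(40 - 19) ≡ 33/21 mod 59. 21⁻¹ ≡ 45 (mod 59) since 21·45 = 945 ≡ 1, so λ ≡ 10.
  x = λ² - 19 - 40 = 100 - 59 ≡ 41; y = λ·(19 - 41) - 56 ≡ 19. → (41, 19)
11P: (41, 19) + (40, 30). λ = (30 - 19)/(40 - 41) ≡ 11/58 mod 59. 58⁻¹ ≡ 58 (mod 59), so λ ≡ 48.
  x = λ² - 41 - 40 = 2304 - 81 ≡ 40; y = λ·(41 - 40) - 19 ≡ 29. → (40, 29)
12P: (40, 29) + (40, 30): same x and y₁ ≡ -y₂, so the sum is 𝒪.
12P = 𝒪, so the order is 12.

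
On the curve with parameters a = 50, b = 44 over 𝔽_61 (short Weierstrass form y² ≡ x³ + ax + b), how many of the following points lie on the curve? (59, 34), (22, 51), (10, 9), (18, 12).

1

(59, 34): 34² ≡ 58, rhs ≡ 58 → on.
(22, 51): 51² ≡ 39, rhs ≡ 19 → off.
(10, 9): 9² ≡ 20, rhs ≡ 19 → off.
(18, 12): 12² ≡ 22, rhs ≡ 5 → off.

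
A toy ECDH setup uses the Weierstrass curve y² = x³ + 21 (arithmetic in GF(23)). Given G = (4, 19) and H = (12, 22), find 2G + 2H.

First 2G:
Repeated addition: build up to 2G.
2G: tangent at (4, 19): λ = (3·4² + 0)/(2·19) ≡ 2/15. 15⁻¹ ≡ 20 (mod 23), so λ ≡ 2·20 ≡ 17.
  x = λ² - 4 - 4 = 289 - 8 ≡ 5; y = λ·(4 - 5) - 19 ≡ 10. → (5, 10)
2G = (5, 10).
Next 2H:
Repeated addition: build up to 2H.
2H: tangent at (12, 22): λ = (3·12² + 0)/(2·22) ≡ 18/21. 21⁻¹ ≡ 11 (mod 23), so λ ≡ 18·11 ≡ 14.
  x = λ² - 12 - 12 = 196 - 24 ≡ 11; y = λ·(12 - 11) - 22 ≡ 15. → (11, 15)
2H = (11, 15).
Finally 2G + 2H:
(5, 10) + (11, 15). λ = (15 - 10)/(11 - 5) ≡ 5/6 mod 23. 6⁻¹ ≡ 4 (mod 23), so λ ≡ 20.
  x = λ² - 5 - 11 = 400 - 16 ≡ 16; y = λ·(5 - 16) - 10 ≡ 0. → (16, 0)

(16, 0)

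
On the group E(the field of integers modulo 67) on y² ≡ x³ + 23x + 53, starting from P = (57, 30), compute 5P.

(1, 12)

Double-and-add on 5 = (101)₂. Start with P = (57, 30) for the leading 1-bit.
double: tangent at (57, 30): λ = (3·57² + 23)/(2·30) ≡ 55/60. 60⁻¹ ≡ 19 (mod 67) since 60·19 = 1140 ≡ 1, so λ ≡ 55·19 ≡ 40.
  x = λ² - 57 - 57 = 1600 - 114 ≡ 12; y = λ·(57 - 12) - 30 ≡ 28. → (12, 28)
double: tangent at (12, 28): λ = (3·12² + 23)/(2·28) ≡ 53/56. 56⁻¹ ≡ 6 (mod 67), so λ ≡ 53·6 ≡ 50.
  x = λ² - 12 - 12 = 2500 - 24 ≡ 64; y = λ·(12 - 64) - 28 ≡ 52. → (64, 52)
add P: (64, 52) + (57, 30). λ = (30 - 52)/(57 - 64) ≡ 45/60 mod 67. 60⁻¹ ≡ 19 (mod 67) since 60·19 = 1140 ≡ 1, so λ ≡ 51.
  x = λ² - 64 - 57 = 2601 - 121 ≡ 1; y = λ·(64 - 1) - 52 ≡ 12. → (1, 12)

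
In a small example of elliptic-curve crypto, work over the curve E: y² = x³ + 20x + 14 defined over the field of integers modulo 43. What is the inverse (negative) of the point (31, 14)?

(31, 29)

-(31, 14) = (31, -14 mod 43) = (31, 29).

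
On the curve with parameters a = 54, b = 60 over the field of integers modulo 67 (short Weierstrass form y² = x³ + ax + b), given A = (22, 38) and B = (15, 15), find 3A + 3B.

First 3A:
Repeated addition: build up to 3A.
2A: tangent at (22, 38): λ = (3·22² + 54)/(2·38) ≡ 32/9. 9⁻¹ ≡ 15 (mod 67), so λ ≡ 32·15 ≡ 11.
  x = λ² - 22 - 22 = 121 - 44 ≡ 10; y = λ·(22 - 10) - 38 ≡ 27. → (10, 27)
3A: (10, 27) + (22, 38). λ = (38 - 27)/(22 - 10) ≡ 11/12 mod 67. 12⁻¹ ≡ 28 (mod 67), so λ ≡ 40.
  x = λ² - 10 - 22 = 1600 - 32 ≡ 27; y = λ·(10 - 27) - 27 ≡ 30. → (27, 30)
3A = (27, 30).
Next 3B:
Repeated addition: build up to 3B.
2B: tangent at (15, 15): λ = (3·15² + 54)/(2·15) ≡ 59/30. 30⁻¹ ≡ 38 (mod 67), so λ ≡ 59·38 ≡ 31.
  x = λ² - 15 - 15 = 961 - 30 ≡ 60; y = λ·(15 - 60) - 15 ≡ 64. → (60, 64)
3B: (60, 64) + (15, 15). λ = (15 - 64)/(15 - 60) ≡ 18/22 mod 67. 22⁻¹ ≡ 64 (mod 67) since 22·64 = 1408 ≡ 1, so λ ≡ 13.
  x = λ² - 60 - 15 = 169 - 75 ≡ 27; y = λ·(60 - 27) - 64 ≡ 30. → (27, 30)
3B = (27, 30).
Finally 3A + 3B:
tangent at (27, 30): λ = (3·27² + 54)/(2·30) ≡ 30/60. 60⁻¹ ≡ 19 (mod 67), so λ ≡ 30·19 ≡ 34.
  x = λ² - 27 - 27 = 1156 - 54 ≡ 30; y = λ·(27 - 30) - 30 ≡ 2. → (30, 2)

(30, 2)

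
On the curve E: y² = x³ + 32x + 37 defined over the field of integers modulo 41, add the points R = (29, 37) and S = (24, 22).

(29, 37) + (24, 22). λ = (22 - 37)/(24 - 29) ≡ 26/36 mod 41. 36⁻¹ ≡ 8 (mod 41) since 36·8 = 288 ≡ 1, so λ ≡ 3.
  x = λ² - 29 - 24 = 9 - 53 ≡ 38; y = λ·(29 - 38) - 37 ≡ 18. → (38, 18)

(38, 18)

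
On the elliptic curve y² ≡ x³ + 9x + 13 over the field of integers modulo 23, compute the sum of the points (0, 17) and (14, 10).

(0, 17) + (14, 10). λ = (10 - 17)/(14 - 0) ≡ 16/14 mod 23. 14⁻¹ ≡ 5 (mod 23), so λ ≡ 11.
  x = λ² - 0 - 14 = 121 - 14 ≡ 15; y = λ·(0 - 15) - 17 ≡ 2. → (15, 2)

(15, 2)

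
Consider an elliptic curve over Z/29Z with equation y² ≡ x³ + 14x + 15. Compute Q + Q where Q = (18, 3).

tangent at (18, 3): λ = (3·18² + 14)/(2·3) ≡ 0/6. 6⁻¹ ≡ 5 (mod 29), so λ ≡ 0·5 ≡ 0.
  x = λ² - 18 - 18 = 0 - 36 ≡ 22; y = λ·(18 - 22) - 3 ≡ 26. → (22, 26)

(22, 26)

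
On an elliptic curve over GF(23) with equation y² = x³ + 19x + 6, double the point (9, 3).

(13, 14)

tangent at (9, 3): λ = (3·9² + 19)/(2·3) ≡ 9/6. 6⁻¹ ≡ 4 (mod 23), so λ ≡ 9·4 ≡ 13.
  x = λ² - 9 - 9 = 169 - 18 ≡ 13; y = λ·(9 - 13) - 3 ≡ 14. → (13, 14)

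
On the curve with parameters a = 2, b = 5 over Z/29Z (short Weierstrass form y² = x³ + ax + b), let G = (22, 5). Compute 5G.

(5, 16)

Repeated addition: build up to 5G.
2G: tangent at (22, 5): λ = (3·22² + 2)/(2·5) ≡ 4/10. 10⁻¹ ≡ 3 (mod 29) since 10·3 = 30 ≡ 1, so λ ≡ 4·3 ≡ 12.
  x = λ² - 22 - 22 = 144 - 44 ≡ 13; y = λ·(22 - 13) - 5 ≡ 16. → (13, 16)
3G: (13, 16) + (22, 5). λ = (5 - 16)/(22 - 13) ≡ 18/9 mod 29. 9⁻¹ ≡ 13 (mod 29), so λ ≡ 2.
  x = λ² - 13 - 22 = 4 - 35 ≡ 27; y = λ·(13 - 27) - 16 ≡ 14. → (27, 14)
4G: (27, 14) + (22, 5). λ = (5 - 14)/(22 - 27) ≡ 20/24 mod 29. 24⁻¹ ≡ 23 (mod 29) since 24·23 = 552 ≡ 1, so λ ≡ 25.
  x = λ² - 27 - 22 = 625 - 49 ≡ 25; y = λ·(27 - 25) - 14 ≡ 7. → (25, 7)
5G: (25, 7) + (22, 5). λ = (5 - 7)/(22 - 25) ≡ 27/26 mod 29. 26⁻¹ ≡ 19 (mod 29) since 26·19 = 494 ≡ 1, so λ ≡ 20.
  x = λ² - 25 - 22 = 400 - 47 ≡ 5; y = λ·(25 - 5) - 7 ≡ 16. → (5, 16)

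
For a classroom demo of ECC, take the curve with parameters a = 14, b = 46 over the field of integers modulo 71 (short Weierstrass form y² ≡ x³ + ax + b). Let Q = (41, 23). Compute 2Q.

(62, 16)

tangent at (41, 23): λ = (3·41² + 14)/(2·23) ≡ 16/46. 46⁻¹ ≡ 17 (mod 71), so λ ≡ 16·17 ≡ 59.
  x = λ² - 41 - 41 = 3481 - 82 ≡ 62; y = λ·(41 - 62) - 23 ≡ 16. → (62, 16)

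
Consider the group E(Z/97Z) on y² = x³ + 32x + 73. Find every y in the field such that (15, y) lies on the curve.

40, 57

x³ + 32x + 73 = 3928 ≡ 48 (mod 97).
Square roots of 48 mod 97: 40 and 57 (since 40² = 1600 ≡ 48).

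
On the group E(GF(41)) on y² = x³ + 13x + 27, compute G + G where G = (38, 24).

(1, 0)

tangent at (38, 24): λ = (3·38² + 13)/(2·24) ≡ 40/7. 7⁻¹ ≡ 6 (mod 41), so λ ≡ 40·6 ≡ 35.
  x = λ² - 38 - 38 = 1225 - 76 ≡ 1; y = λ·(38 - 1) - 24 ≡ 0. → (1, 0)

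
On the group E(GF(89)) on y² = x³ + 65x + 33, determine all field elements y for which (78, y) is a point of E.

37, 52

x³ + 65x + 33 = 479655 ≡ 34 (mod 89).
Square roots of 34 mod 89: 37 and 52 (since 37² = 1369 ≡ 34).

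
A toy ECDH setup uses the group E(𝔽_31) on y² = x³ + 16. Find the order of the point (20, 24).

6

2P: tangent at (20, 24): λ = (3·20² + 0)/(2·24) ≡ 22/17. 17⁻¹ ≡ 11 (mod 31) since 17·11 = 187 ≡ 1, so λ ≡ 22·11 ≡ 25.
  x = λ² - 20 - 20 = 625 - 40 ≡ 27; y = λ·(20 - 27) - 24 ≡ 18. → (27, 18)
3P: (27, 18) + (20, 24). λ = (24 - 18)/(20 - 27) ≡ 6/24 mod 31. 24⁻¹ ≡ 22 (mod 31), so λ ≡ 8.
  x = λ² - 27 - 20 = 64 - 47 ≡ 17; y = λ·(27 - 17) - 18 ≡ 0. → (17, 0)
4P: (17, 0) + (20, 24). λ = (24 - 0)/(20 - 17) ≡ 24/3 mod 31. 3⁻¹ ≡ 21 (mod 31) since 3·21 = 63 ≡ 1, so λ ≡ 8.
  x = λ² - 17 - 20 = 64 - 37 ≡ 27; y = λ·(17 - 27) - 0 ≡ 13. → (27, 13)
5P: (27, 13) + (20, 24). λ = (24 - 13)/(20 - 27) ≡ 11/24 mod 31. 24⁻¹ ≡ 22 (mod 31) since 24·22 = 528 ≡ 1, so λ ≡ 25.
  x = λ² - 27 - 20 = 625 - 47 ≡ 20; y = λ·(27 - 20) - 13 ≡ 7. → (20, 7)
6P: (20, 7) + (20, 24): same x and y₁ ≡ -y₂, so the sum is O.
6P = O, so the order is 6.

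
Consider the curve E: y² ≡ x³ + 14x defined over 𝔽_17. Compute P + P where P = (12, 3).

tangent at (12, 3): λ = (3·12² + 14)/(2·3) ≡ 4/6. 6⁻¹ ≡ 3 (mod 17), so λ ≡ 4·3 ≡ 12.
  x = λ² - 12 - 12 = 144 - 24 ≡ 1; y = λ·(12 - 1) - 3 ≡ 10. → (1, 10)

(1, 10)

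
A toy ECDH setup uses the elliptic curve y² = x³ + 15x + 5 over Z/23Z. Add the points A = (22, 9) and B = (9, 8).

(18, 9)

(22, 9) + (9, 8). λ = (8 - 9)/(9 - 22) ≡ 22/10 mod 23. 10⁻¹ ≡ 7 (mod 23) since 10·7 = 70 ≡ 1, so λ ≡ 16.
  x = λ² - 22 - 9 = 256 - 31 ≡ 18; y = λ·(22 - 18) - 9 ≡ 9. → (18, 9)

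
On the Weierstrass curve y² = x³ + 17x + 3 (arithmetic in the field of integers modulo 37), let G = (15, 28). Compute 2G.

tangent at (15, 28): λ = (3·15² + 17)/(2·28) ≡ 26/19. 19⁻¹ ≡ 2 (mod 37), so λ ≡ 26·2 ≡ 15.
  x = λ² - 15 - 15 = 225 - 30 ≡ 10; y = λ·(15 - 10) - 28 ≡ 10. → (10, 10)

(10, 10)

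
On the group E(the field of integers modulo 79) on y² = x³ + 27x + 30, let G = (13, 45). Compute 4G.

Repeated addition: build up to 4G.
2G: tangent at (13, 45): λ = (3·13² + 27)/(2·45) ≡ 60/11. 11⁻¹ ≡ 36 (mod 79) since 11·36 = 396 ≡ 1, so λ ≡ 60·36 ≡ 27.
  x = λ² - 13 - 13 = 729 - 26 ≡ 71; y = λ·(13 - 71) - 45 ≡ 48. → (71, 48)
3G: (71, 48) + (13, 45). λ = (45 - 48)/(13 - 71) ≡ 76/21 mod 79. 21⁻¹ ≡ 64 (mod 79), so λ ≡ 45.
  x = λ² - 71 - 13 = 2025 - 84 ≡ 45; y = λ·(71 - 45) - 48 ≡ 16. → (45, 16)
4G: (45, 16) + (13, 45). λ = (45 - 16)/(13 - 45) ≡ 29/47 mod 79. 47⁻¹ ≡ 37 (mod 79), so λ ≡ 46.
  x = λ² - 45 - 13 = 2116 - 58 ≡ 4; y = λ·(45 - 4) - 16 ≡ 53. → (4, 53)

(4, 53)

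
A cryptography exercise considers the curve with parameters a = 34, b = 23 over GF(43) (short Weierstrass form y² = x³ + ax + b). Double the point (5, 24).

tangent at (5, 24): λ = (3·5² + 34)/(2·24) ≡ 23/5. 5⁻¹ ≡ 26 (mod 43), so λ ≡ 23·26 ≡ 39.
  x = λ² - 5 - 5 = 1521 - 10 ≡ 6; y = λ·(5 - 6) - 24 ≡ 23. → (6, 23)

(6, 23)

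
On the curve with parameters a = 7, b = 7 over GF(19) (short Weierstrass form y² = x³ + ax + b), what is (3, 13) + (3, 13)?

(11, 16)

tangent at (3, 13): λ = (3·3² + 7)/(2·13) ≡ 15/7. 7⁻¹ ≡ 11 (mod 19) since 7·11 = 77 ≡ 1, so λ ≡ 15·11 ≡ 13.
  x = λ² - 3 - 3 = 169 - 6 ≡ 11; y = λ·(3 - 11) - 13 ≡ 16. → (11, 16)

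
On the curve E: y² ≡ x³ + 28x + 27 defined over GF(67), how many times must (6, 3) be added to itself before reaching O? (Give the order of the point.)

2P: tangent at (6, 3): λ = (3·6² + 28)/(2·3) ≡ 2/6. 6⁻¹ ≡ 56 (mod 67) since 6·56 = 336 ≡ 1, so λ ≡ 2·56 ≡ 45.
  x = λ² - 6 - 6 = 2025 - 12 ≡ 3; y = λ·(6 - 3) - 3 ≡ 65. → (3, 65)
3P: (3, 65) + (6, 3). λ = (3 - 65)/(6 - 3) ≡ 5/3 mod 67. 3⁻¹ ≡ 45 (mod 67), so λ ≡ 24.
  x = λ² - 3 - 6 = 576 - 9 ≡ 31; y = λ·(3 - 31) - 65 ≡ 0. → (31, 0)
4P: (31, 0) + (6, 3). λ = (3 - 0)/(6 - 31) ≡ 3/42 mod 67. 42⁻¹ ≡ 8 (mod 67) since 42·8 = 336 ≡ 1, so λ ≡ 24.
  x = λ² - 31 - 6 = 576 - 37 ≡ 3; y = λ·(31 - 3) - 0 ≡ 2. → (3, 2)
5P: (3, 2) + (6, 3). λ = (3 - 2)/(6 - 3) ≡ 1/3 mod 67. 3⁻¹ ≡ 45 (mod 67) since 3·45 = 135 ≡ 1, so λ ≡ 45.
  x = λ² - 3 - 6 = 2025 - 9 ≡ 6; y = λ·(3 - 6) - 2 ≡ 64. → (6, 64)
6P: (6, 64) + (6, 3): same x and y₁ ≡ -y₂, so the sum is O.
6P = O, so the order is 6.

6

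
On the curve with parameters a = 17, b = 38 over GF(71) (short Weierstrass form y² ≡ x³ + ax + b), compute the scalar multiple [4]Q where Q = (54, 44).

(23, 61)

Repeated addition: build up to 4Q.
2Q: tangent at (54, 44): λ = (3·54² + 17)/(2·44) ≡ 32/17. 17⁻¹ ≡ 46 (mod 71), so λ ≡ 32·46 ≡ 52.
  x = λ² - 54 - 54 = 2704 - 108 ≡ 40; y = λ·(54 - 40) - 44 ≡ 45. → (40, 45)
3Q: (40, 45) + (54, 44). λ = (44 - 45)/(54 - 40) ≡ 70/14 mod 71. 14⁻¹ ≡ 66 (mod 71), so λ ≡ 5.
  x = λ² - 40 - 54 = 25 - 94 ≡ 2; y = λ·(40 - 2) - 45 ≡ 3. → (2, 3)
4Q: (2, 3) + (54, 44). λ = (44 - 3)/(54 - 2) ≡ 41/52 mod 71. 52⁻¹ ≡ 56 (mod 71), so λ ≡ 24.
  x = λ² - 2 - 54 = 576 - 56 ≡ 23; y = λ·(2 - 23) - 3 ≡ 61. → (23, 61)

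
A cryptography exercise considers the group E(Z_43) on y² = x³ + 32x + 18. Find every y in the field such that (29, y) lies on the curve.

x³ + 32x + 18 = 25335 ≡ 8 (mod 43).
8 is a non-residue mod 43; no y exists.

none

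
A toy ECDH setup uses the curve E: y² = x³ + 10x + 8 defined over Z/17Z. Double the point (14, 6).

tangent at (14, 6): λ = (3·14² + 10)/(2·6) ≡ 3/12. 12⁻¹ ≡ 10 (mod 17), so λ ≡ 3·10 ≡ 13.
  x = λ² - 14 - 14 = 169 - 28 ≡ 5; y = λ·(14 - 5) - 6 ≡ 9. → (5, 9)

(5, 9)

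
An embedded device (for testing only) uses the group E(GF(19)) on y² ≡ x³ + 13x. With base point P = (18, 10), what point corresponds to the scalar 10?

Double-and-add on 10 = (1010)₂. Start with P = (18, 10) for the leading 1-bit.
double: tangent at (18, 10): λ = (3·18² + 13)/(2·10) ≡ 16/1. 1⁻¹ ≡ 1 (mod 19), so λ ≡ 16·1 ≡ 16.
  x = λ² - 18 - 18 = 256 - 36 ≡ 11; y = λ·(18 - 11) - 10 ≡ 7. → (11, 7)
double: tangent at (11, 7): λ = (3·11² + 13)/(2·7) ≡ 15/14. 14⁻¹ ≡ 15 (mod 19), so λ ≡ 15·15 ≡ 16.
  x = λ² - 11 - 11 = 256 - 22 ≡ 6; y = λ·(11 - 6) - 7 ≡ 16. → (6, 16)
add P: (6, 16) + (18, 10). λ = (10 - 16)/(18 - 6) ≡ 13/12 mod 19. 12⁻¹ ≡ 8 (mod 19), so λ ≡ 9.
  x = λ² - 6 - 18 = 81 - 24 ≡ 0; y = λ·(6 - 0) - 16 ≡ 0. → (0, 0)
double: (0, 0) + (0, 0): same x and y₁ ≡ -y₂, so the sum is ∞.

O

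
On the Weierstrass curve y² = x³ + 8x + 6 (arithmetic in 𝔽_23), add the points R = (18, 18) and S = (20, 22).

(12, 17)

(18, 18) + (20, 22). λ = (22 - 18)/(20 - 18) ≡ 4/2 mod 23. 2⁻¹ ≡ 12 (mod 23) since 2·12 = 24 ≡ 1, so λ ≡ 2.
  x = λ² - 18 - 20 = 4 - 38 ≡ 12; y = λ·(18 - 12) - 18 ≡ 17. → (12, 17)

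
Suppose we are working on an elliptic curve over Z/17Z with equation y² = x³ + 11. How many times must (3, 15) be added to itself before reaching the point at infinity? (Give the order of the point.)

9

2P: tangent at (3, 15): λ = (3·3² + 0)/(2·15) ≡ 10/13. 13⁻¹ ≡ 4 (mod 17) since 13·4 = 52 ≡ 1, so λ ≡ 10·4 ≡ 6.
  x = λ² - 3 - 3 = 36 - 6 ≡ 13; y = λ·(3 - 13) - 15 ≡ 10. → (13, 10)
3P: (13, 10) + (3, 15). λ = (15 - 10)/(3 - 13) ≡ 5/7 mod 17. 7⁻¹ ≡ 5 (mod 17) since 7·5 = 35 ≡ 1, so λ ≡ 8.
  x = λ² - 13 - 3 = 64 - 16 ≡ 14; y = λ·(13 - 14) - 10 ≡ 16. → (14, 16)
4P: (14, 16) + (3, 15). λ = (15 - 16)/(3 - 14) ≡ 16/6 mod 17. 6⁻¹ ≡ 3 (mod 17), so λ ≡ 14.
  x = λ² - 14 - 3 = 196 - 17 ≡ 9; y = λ·(14 - 9) - 16 ≡ 3. → (9, 3)
5P: (9, 3) + (3, 15). λ = (15 - 3)/(3 - 9) ≡ 12/11 mod 17. 11⁻¹ ≡ 14 (mod 17) since 11·14 = 154 ≡ 1, so λ ≡ 15.
  x = λ² - 9 - 3 = 225 - 12 ≡ 9; y = λ·(9 - 9) - 3 ≡ 14. → (9, 14)
6P: (9, 14) + (3, 15). λ = (15 - 14)/(3 - 9) ≡ 1/11 mod 17. 11⁻¹ ≡ 14 (mod 17), so λ ≡ 14.
  x = λ² - 9 - 3 = 196 - 12 ≡ 14; y = λ·(9 - 14) - 14 ≡ 1. → (14, 1)
7P: (14, 1) + (3, 15). λ = (15 - 1)/(3 - 14) ≡ 14/6 mod 17. 6⁻¹ ≡ 3 (mod 17), so λ ≡ 8.
  x = λ² - 14 - 3 = 64 - 17 ≡ 13; y = λ·(14 - 13) - 1 ≡ 7. → (13, 7)
8P: (13, 7) + (3, 15). λ = (15 - 7)/(3 - 13) ≡ 8/7 mod 17. 7⁻¹ ≡ 5 (mod 17), so λ ≡ 6.
  x = λ² - 13 - 3 = 36 - 16 ≡ 3; y = λ·(13 - 3) - 7 ≡ 2. → (3, 2)
9P: (3, 2) + (3, 15): same x and y₁ ≡ -y₂, so the sum is the point at infinity.
9P = the point at infinity, so the order is 9.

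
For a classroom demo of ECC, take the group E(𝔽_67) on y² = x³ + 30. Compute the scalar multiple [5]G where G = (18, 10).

(38, 30)

Repeated addition: build up to 5G.
2G: tangent at (18, 10): λ = (3·18² + 0)/(2·10) ≡ 34/20. 20⁻¹ ≡ 57 (mod 67), so λ ≡ 34·57 ≡ 62.
  x = λ² - 18 - 18 = 3844 - 36 ≡ 56; y = λ·(18 - 56) - 10 ≡ 46. → (56, 46)
3G: (56, 46) + (18, 10). λ = (10 - 46)/(18 - 56) ≡ 31/29 mod 67. 29⁻¹ ≡ 37 (mod 67), so λ ≡ 8.
  x = λ² - 56 - 18 = 64 - 74 ≡ 57; y = λ·(56 - 57) - 46 ≡ 13. → (57, 13)
4G: (57, 13) + (18, 10). λ = (10 - 13)/(18 - 57) ≡ 64/28 mod 67. 28⁻¹ ≡ 12 (mod 67) since 28·12 = 336 ≡ 1, so λ ≡ 31.
  x = λ² - 57 - 18 = 961 - 75 ≡ 15; y = λ·(57 - 15) - 13 ≡ 16. → (15, 16)
5G: (15, 16) + (18, 10). λ = (10 - 16)/(18 - 15) ≡ 61/3 mod 67. 3⁻¹ ≡ 45 (mod 67), so λ ≡ 65.
  x = λ² - 15 - 18 = 4225 - 33 ≡ 38; y = λ·(15 - 38) - 16 ≡ 30. → (38, 30)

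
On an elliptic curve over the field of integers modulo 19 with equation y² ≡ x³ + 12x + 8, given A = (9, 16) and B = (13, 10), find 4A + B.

First 4A:
Repeated addition: build up to 4A.
2A: tangent at (9, 16): λ = (3·9² + 12)/(2·16) ≡ 8/13. 13⁻¹ ≡ 3 (mod 19), so λ ≡ 8·3 ≡ 5.
  x = λ² - 9 - 9 = 25 - 18 ≡ 7; y = λ·(9 - 7) - 16 ≡ 13. → (7, 13)
3A: (7, 13) + (9, 16). λ = (16 - 13)/(9 - 7) ≡ 3/2 mod 19. 2⁻¹ ≡ 10 (mod 19) since 2·10 = 20 ≡ 1, so λ ≡ 11.
  x = λ² - 7 - 9 = 121 - 16 ≡ 10; y = λ·(7 - 10) - 13 ≡ 11. → (10, 11)
4A: (10, 11) + (9, 16). λ = (16 - 11)/(9 - 10) ≡ 5/18 mod 19. 18⁻¹ ≡ 18 (mod 19) since 18·18 = 324 ≡ 1, so λ ≡ 14.
  x = λ² - 10 - 9 = 196 - 19 ≡ 6; y = λ·(10 - 6) - 11 ≡ 7. → (6, 7)
4A = (6, 7).
Finally 4A + B:
(6, 7) + (13, 10). λ = (10 - 7)/(13 - 6) ≡ 3/7 mod 19. 7⁻¹ ≡ 11 (mod 19), so λ ≡ 14.
  x = λ² - 6 - 13 = 196 - 19 ≡ 6; y = λ·(6 - 6) - 7 ≡ 12. → (6, 12)

(6, 12)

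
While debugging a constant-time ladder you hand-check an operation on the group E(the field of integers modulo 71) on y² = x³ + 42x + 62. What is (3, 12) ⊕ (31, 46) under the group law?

(3, 12) + (31, 46). λ = (46 - 12)/(31 - 3) ≡ 34/28 mod 71. 28⁻¹ ≡ 33 (mod 71) since 28·33 = 924 ≡ 1, so λ ≡ 57.
  x = λ² - 3 - 31 = 3249 - 34 ≡ 20; y = λ·(3 - 20) - 12 ≡ 13. → (20, 13)

(20, 13)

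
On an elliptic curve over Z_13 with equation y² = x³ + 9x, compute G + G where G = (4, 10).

tangent at (4, 10): λ = (3·4² + 9)/(2·10) ≡ 5/7. 7⁻¹ ≡ 2 (mod 13) since 7·2 = 14 ≡ 1, so λ ≡ 5·2 ≡ 10.
  x = λ² - 4 - 4 = 100 - 8 ≡ 1; y = λ·(4 - 1) - 10 ≡ 7. → (1, 7)

(1, 7)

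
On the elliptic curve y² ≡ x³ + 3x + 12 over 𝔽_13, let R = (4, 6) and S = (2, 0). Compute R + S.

(4, 6) + (2, 0). λ = (0 - 6)/(2 - 4) ≡ 7/11 mod 13. 11⁻¹ ≡ 6 (mod 13) since 11·6 = 66 ≡ 1, so λ ≡ 3.
  x = λ² - 4 - 2 = 9 - 6 ≡ 3; y = λ·(4 - 3) - 6 ≡ 10. → (3, 10)

(3, 10)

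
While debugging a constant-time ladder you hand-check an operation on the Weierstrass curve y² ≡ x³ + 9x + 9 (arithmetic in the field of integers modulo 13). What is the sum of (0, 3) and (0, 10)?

The two points share x = 0 and their y-coordinates satisfy 3 + 10 ≡ 0 (mod 13), so they are inverses. Their sum is the point at infinity.

O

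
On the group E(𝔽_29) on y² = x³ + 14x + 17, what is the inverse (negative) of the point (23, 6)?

(23, 23)

-(23, 6) = (23, -6 mod 29) = (23, 23).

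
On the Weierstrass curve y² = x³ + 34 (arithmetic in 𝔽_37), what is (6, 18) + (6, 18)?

tangent at (6, 18): λ = (3·6² + 0)/(2·18) ≡ 34/36. 36⁻¹ ≡ 36 (mod 37), so λ ≡ 34·36 ≡ 3.
  x = λ² - 6 - 6 = 9 - 12 ≡ 34; y = λ·(6 - 34) - 18 ≡ 9. → (34, 9)

(34, 9)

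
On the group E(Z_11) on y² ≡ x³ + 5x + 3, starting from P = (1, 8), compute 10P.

(1, 8)

Double-and-add on 10 = (1010)₂. Start with P = (1, 8) for the leading 1-bit.
double: tangent at (1, 8): λ = (3·1² + 5)/(2·8) ≡ 8/5. 5⁻¹ ≡ 9 (mod 11), so λ ≡ 8·9 ≡ 6.
  x = λ² - 1 - 1 = 36 - 2 ≡ 1; y = λ·(1 - 1) - 8 ≡ 3. → (1, 3)
double: tangent at (1, 3): λ = (3·1² + 5)/(2·3) ≡ 8/6. 6⁻¹ ≡ 2 (mod 11) since 6·2 = 12 ≡ 1, so λ ≡ 8·2 ≡ 5.
  x = λ² - 1 - 1 = 25 - 2 ≡ 1; y = λ·(1 - 1) - 3 ≡ 8. → (1, 8)
add P: tangent at (1, 8): λ = (3·1² + 5)/(2·8) ≡ 8/5. 5⁻¹ ≡ 9 (mod 11), so λ ≡ 8·9 ≡ 6.
  x = λ² - 1 - 1 = 36 - 2 ≡ 1; y = λ·(1 - 1) - 8 ≡ 3. → (1, 3)
double: tangent at (1, 3): λ = (3·1² + 5)/(2·3) ≡ 8/6. 6⁻¹ ≡ 2 (mod 11), so λ ≡ 8·2 ≡ 5.
  x = λ² - 1 - 1 = 25 - 2 ≡ 1; y = λ·(1 - 1) - 3 ≡ 8. → (1, 8)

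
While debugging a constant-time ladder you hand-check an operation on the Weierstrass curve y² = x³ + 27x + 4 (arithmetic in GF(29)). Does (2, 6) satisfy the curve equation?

y² = 6² ≡ 7; x³ + 27x + 4 = 66 ≡ 8 (mod 29). 7 ≠ 8.

no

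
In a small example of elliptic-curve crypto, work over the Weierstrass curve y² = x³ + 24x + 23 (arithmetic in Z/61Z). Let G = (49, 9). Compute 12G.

O

Double-and-add on 12 = (1100)₂. Start with G = (49, 9) for the leading 1-bit.
double: tangent at (49, 9): λ = (3·49² + 24)/(2·9) ≡ 29/18. 18⁻¹ ≡ 17 (mod 61) since 18·17 = 306 ≡ 1, so λ ≡ 29·17 ≡ 5.
  x = λ² - 49 - 49 = 25 - 98 ≡ 49; y = λ·(49 - 49) - 9 ≡ 52. → (49, 52)
add G: (49, 52) + (49, 9): same x and y₁ ≡ -y₂, so the sum is the point at infinity.
double: the point at infinity + the point at infinity = the point at infinity (identity).
double: the point at infinity + the point at infinity = the point at infinity (identity).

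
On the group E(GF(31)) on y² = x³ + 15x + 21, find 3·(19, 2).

(5, 2)

Write Q = (19, 2).
Repeated addition: build up to 3Q.
2Q: tangent at (19, 2): λ = (3·19² + 15)/(2·2) ≡ 13/4. 4⁻¹ ≡ 8 (mod 31), so λ ≡ 13·8 ≡ 11.
  x = λ² - 19 - 19 = 121 - 38 ≡ 21; y = λ·(19 - 21) - 2 ≡ 7. → (21, 7)
3Q: (21, 7) + (19, 2). λ = (2 - 7)/(19 - 21) ≡ 26/29 mod 31. 29⁻¹ ≡ 15 (mod 31), so λ ≡ 18.
  x = λ² - 21 - 19 = 324 - 40 ≡ 5; y = λ·(21 - 5) - 7 ≡ 2. → (5, 2)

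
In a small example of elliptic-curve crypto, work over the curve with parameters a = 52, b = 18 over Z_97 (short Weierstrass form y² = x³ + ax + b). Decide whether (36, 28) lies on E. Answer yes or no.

y² = 28² ≡ 8; x³ + 52x + 18 = 48546 ≡ 46 (mod 97). 8 ≠ 46.

no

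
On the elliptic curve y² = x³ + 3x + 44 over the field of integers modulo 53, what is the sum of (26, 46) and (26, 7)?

The two points share x = 26 and their y-coordinates satisfy 46 + 7 ≡ 0 (mod 53), so they are inverses. Their sum is ∞.

O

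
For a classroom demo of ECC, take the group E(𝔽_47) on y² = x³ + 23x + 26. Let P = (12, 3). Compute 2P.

(41, 46)

tangent at (12, 3): λ = (3·12² + 23)/(2·3) ≡ 32/6. 6⁻¹ ≡ 8 (mod 47), so λ ≡ 32·8 ≡ 21.
  x = λ² - 12 - 12 = 441 - 24 ≡ 41; y = λ·(12 - 41) - 3 ≡ 46. → (41, 46)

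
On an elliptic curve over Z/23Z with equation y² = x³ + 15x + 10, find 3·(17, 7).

Write P = (17, 7).
Repeated addition: build up to 3P.
2P: tangent at (17, 7): λ = (3·17² + 15)/(2·7) ≡ 8/14. 14⁻¹ ≡ 5 (mod 23), so λ ≡ 8·5 ≡ 17.
  x = λ² - 17 - 17 = 289 - 34 ≡ 2; y = λ·(17 - 2) - 7 ≡ 18. → (2, 18)
3P: (2, 18) + (17, 7). λ = (7 - 18)/(17 - 2) ≡ 12/15 mod 23. 15⁻¹ ≡ 20 (mod 23), so λ ≡ 10.
  x = λ² - 2 - 17 = 100 - 19 ≡ 12; y = λ·(2 - 12) - 18 ≡ 20. → (12, 20)

(12, 20)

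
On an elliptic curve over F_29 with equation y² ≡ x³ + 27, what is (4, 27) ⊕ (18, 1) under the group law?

(14, 4)

(4, 27) + (18, 1). λ = (1 - 27)/(18 - 4) ≡ 3/14 mod 29. 14⁻¹ ≡ 27 (mod 29), so λ ≡ 23.
  x = λ² - 4 - 18 = 529 - 22 ≡ 14; y = λ·(4 - 14) - 27 ≡ 4. → (14, 4)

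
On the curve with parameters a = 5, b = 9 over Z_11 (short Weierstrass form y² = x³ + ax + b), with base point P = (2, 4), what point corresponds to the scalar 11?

Double-and-add on 11 = (1011)₂. Start with P = (2, 4) for the leading 1-bit.
double: tangent at (2, 4): λ = (3·2² + 5)/(2·4) ≡ 6/8. 8⁻¹ ≡ 7 (mod 11) since 8·7 = 56 ≡ 1, so λ ≡ 6·7 ≡ 9.
  x = λ² - 2 - 2 = 81 - 4 ≡ 0; y = λ·(2 - 0) - 4 ≡ 3. → (0, 3)
double: tangent at (0, 3): λ = (3·0² + 5)/(2·3) ≡ 5/6. 6⁻¹ ≡ 2 (mod 11), so λ ≡ 5·2 ≡ 10.
  x = λ² - 0 - 0 = 100 - 0 ≡ 1; y = λ·(0 - 1) - 3 ≡ 9. → (1, 9)
add P: (1, 9) + (2, 4). λ = (4 - 9)/(2 - 1) ≡ 6/1 mod 11. 1⁻¹ ≡ 1 (mod 11), so λ ≡ 6.
  x = λ² - 1 - 2 = 36 - 3 ≡ 0; y = λ·(1 - 0) - 9 ≡ 8. → (0, 8)
double: tangent at (0, 8): λ = (3·0² + 5)/(2·8) ≡ 5/5. 5⁻¹ ≡ 9 (mod 11), so λ ≡ 5·9 ≡ 1.
  x = λ² - 0 - 0 = 1 - 0 ≡ 1; y = λ·(0 - 1) - 8 ≡ 2. → (1, 2)
add P: (1, 2) + (2, 4). λ = (4 - 2)/(2 - 1) ≡ 2/1 mod 11. 1⁻¹ ≡ 1 (mod 11) since 1·1 = 1 ≡ 1, so λ ≡ 2.
  x = λ² - 1 - 2 = 4 - 3 ≡ 1; y = λ·(1 - 1) - 2 ≡ 9. → (1, 9)

(1, 9)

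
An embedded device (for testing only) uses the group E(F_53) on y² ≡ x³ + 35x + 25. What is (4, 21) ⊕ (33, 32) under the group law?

(4, 21) + (33, 32). λ = (32 - 21)/(33 - 4) ≡ 11/29 mod 53. 29⁻¹ ≡ 11 (mod 53), so λ ≡ 15.
  x = λ² - 4 - 33 = 225 - 37 ≡ 29; y = λ·(4 - 29) - 21 ≡ 28. → (29, 28)

(29, 28)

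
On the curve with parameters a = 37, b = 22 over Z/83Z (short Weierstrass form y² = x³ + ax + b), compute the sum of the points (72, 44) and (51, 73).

(72, 44) + (51, 73). λ = (73 - 44)/(51 - 72) ≡ 29/62 mod 83. 62⁻¹ ≡ 79 (mod 83) since 62·79 = 4898 ≡ 1, so λ ≡ 50.
  x = λ² - 72 - 51 = 2500 - 123 ≡ 53; y = λ·(72 - 53) - 44 ≡ 76. → (53, 76)

(53, 76)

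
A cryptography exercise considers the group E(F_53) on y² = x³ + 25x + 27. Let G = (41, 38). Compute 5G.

(7, 11)

Repeated addition: build up to 5G.
2G: tangent at (41, 38): λ = (3·41² + 25)/(2·38) ≡ 33/23. 23⁻¹ ≡ 30 (mod 53), so λ ≡ 33·30 ≡ 36.
  x = λ² - 41 - 41 = 1296 - 82 ≡ 48; y = λ·(41 - 48) - 38 ≡ 28. → (48, 28)
3G: (48, 28) + (41, 38). λ = (38 - 28)/(41 - 48) ≡ 10/46 mod 53. 46⁻¹ ≡ 15 (mod 53) since 46·15 = 690 ≡ 1, so λ ≡ 44.
  x = λ² - 48 - 41 = 1936 - 89 ≡ 45; y = λ·(48 - 45) - 28 ≡ 51. → (45, 51)
4G: (45, 51) + (41, 38). λ = (38 - 51)/(41 - 45) ≡ 40/49 mod 53. 49⁻¹ ≡ 13 (mod 53), so λ ≡ 43.
  x = λ² - 45 - 41 = 1849 - 86 ≡ 14; y = λ·(45 - 14) - 51 ≡ 10. → (14, 10)
5G: (14, 10) + (41, 38). λ = (38 - 10)/(41 - 14) ≡ 28/27 mod 53. 27⁻¹ ≡ 2 (mod 53), so λ ≡ 3.
  x = λ² - 14 - 41 = 9 - 55 ≡ 7; y = λ·(14 - 7) - 10 ≡ 11. → (7, 11)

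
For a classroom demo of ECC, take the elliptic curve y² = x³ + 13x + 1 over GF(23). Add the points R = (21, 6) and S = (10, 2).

(10, 21)

(21, 6) + (10, 2). λ = (2 - 6)/(10 - 21) ≡ 19/12 mod 23. 12⁻¹ ≡ 2 (mod 23) since 12·2 = 24 ≡ 1, so λ ≡ 15.
  x = λ² - 21 - 10 = 225 - 31 ≡ 10; y = λ·(21 - 10) - 6 ≡ 21. → (10, 21)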